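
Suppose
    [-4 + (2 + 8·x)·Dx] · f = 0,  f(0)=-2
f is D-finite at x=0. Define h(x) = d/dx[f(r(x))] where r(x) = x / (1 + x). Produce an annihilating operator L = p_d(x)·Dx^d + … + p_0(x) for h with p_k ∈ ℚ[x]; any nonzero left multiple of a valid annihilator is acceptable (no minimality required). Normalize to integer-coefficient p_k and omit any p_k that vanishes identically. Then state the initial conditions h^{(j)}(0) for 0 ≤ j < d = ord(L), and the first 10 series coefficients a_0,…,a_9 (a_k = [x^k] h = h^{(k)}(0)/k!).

f: a_k = -2, -4, 4, -8, 20, -56, 168, -528, 1716, -5720, …
Change of var in L_f (x↦r) gives L₀.
Differentiate: ansatz ord ≤ ord L₀ ⇒ L.
L = (-4 - 10·x) + (-1 - 6·x - 5·x^2)·Dx  (order 1).
h: a_k = -4, 16, -60, 240, -1020, 4512, -20468, 94400, -440460, 2072880, …
ICs: h(0) = -4.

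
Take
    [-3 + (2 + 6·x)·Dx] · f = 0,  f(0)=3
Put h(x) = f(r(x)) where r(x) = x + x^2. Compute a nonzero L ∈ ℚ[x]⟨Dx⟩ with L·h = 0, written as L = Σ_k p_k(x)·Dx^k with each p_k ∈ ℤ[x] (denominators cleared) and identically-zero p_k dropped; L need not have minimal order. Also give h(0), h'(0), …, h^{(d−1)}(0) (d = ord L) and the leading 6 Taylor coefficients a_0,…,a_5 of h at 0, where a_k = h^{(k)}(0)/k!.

L = (-3 - 6·x) + (2 + 6·x + 6·x^2)·Dx  (order 1).
h: a_k = 3, 9/2, 9/8, -27/16, 297/128, -729/256, …
ICs: h(0) = 3.

f: a_k = 3, 9/2, -27/8, 81/16, -1215/128, 5103/256, …
Substitute x→r, Dx→(1/r')Dx; clear ⇒ L₀.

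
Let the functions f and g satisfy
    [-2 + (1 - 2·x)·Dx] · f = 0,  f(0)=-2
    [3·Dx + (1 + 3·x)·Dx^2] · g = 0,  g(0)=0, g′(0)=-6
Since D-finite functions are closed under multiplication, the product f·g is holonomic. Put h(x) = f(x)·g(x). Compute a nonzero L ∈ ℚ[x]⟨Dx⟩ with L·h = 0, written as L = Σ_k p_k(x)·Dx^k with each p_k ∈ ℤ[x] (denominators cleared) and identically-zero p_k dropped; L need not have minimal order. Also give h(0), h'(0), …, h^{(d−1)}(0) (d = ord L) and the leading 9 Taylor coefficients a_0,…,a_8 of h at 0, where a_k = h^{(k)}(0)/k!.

L = 6 + (1 + 18·x)·Dx + (-1 - x + 6·x^2)·Dx^2  (order 2).
h: a_k = 0, 12, 6, 48, 15, 1122/5, -186/5, 41136/35, -65091/70, …
ICs: h(0) = 0, h′(0) = 12.

f: a_k = -2, -4, -8, -16, -32, -64, -128, -256, -512, …
g: a_k = 0, -6, 9, -18, 81/2, -486/5, 243, -4374/7, 6561/4, …
h₀=f·g: eliminate ⇒ L₀, order ≤ 1·2.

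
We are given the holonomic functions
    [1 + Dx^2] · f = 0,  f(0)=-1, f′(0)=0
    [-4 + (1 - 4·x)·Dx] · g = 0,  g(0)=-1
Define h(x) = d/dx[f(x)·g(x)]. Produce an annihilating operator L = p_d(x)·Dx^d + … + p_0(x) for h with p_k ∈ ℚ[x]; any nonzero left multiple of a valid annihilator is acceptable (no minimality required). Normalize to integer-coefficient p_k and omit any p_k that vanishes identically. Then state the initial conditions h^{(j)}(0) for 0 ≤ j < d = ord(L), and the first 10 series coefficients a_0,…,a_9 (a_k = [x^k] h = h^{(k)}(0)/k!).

L = (-31 - 8·x + 16·x^2) + (-8 + 32·x)·Dx + (1 - 8·x + 16·x^2)·Dx^2  (order 2).
h: a_k = 4, 31, 186, 5953/6, 29765/6, 2857439/120, 20002073/180, 512053069/1008, 512053069/224, 3686782096799/362880, …
ICs: h(0) = 4, h′(0) = 31.

f: a_k = -1, 0, 1/2, 0, -1/24, 0, 1/720, 0, -1/40320, 0, …
g: a_k = -1, -4, -16, -64, -256, -1024, -4096, -16384, -65536, -262144, …
f·g: L₀ = L_f ⊗_s L_g, ord ≤ 2·1.
Derive L from L₀ (diff closure).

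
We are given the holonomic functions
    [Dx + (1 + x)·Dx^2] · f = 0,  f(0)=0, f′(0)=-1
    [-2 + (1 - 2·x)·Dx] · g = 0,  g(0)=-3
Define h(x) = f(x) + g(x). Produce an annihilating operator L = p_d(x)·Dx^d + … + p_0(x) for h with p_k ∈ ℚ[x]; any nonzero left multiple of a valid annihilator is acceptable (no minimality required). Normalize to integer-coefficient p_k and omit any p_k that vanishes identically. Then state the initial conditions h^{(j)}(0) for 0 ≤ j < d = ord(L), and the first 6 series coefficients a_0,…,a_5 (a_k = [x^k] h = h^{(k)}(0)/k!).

L = (-32 - 8·x)·Dx + (-22 - 56·x - 16·x^2)·Dx^2 + (5 - 3·x - 12·x^2 - 4·x^3)·Dx^3  (order 3).
h: a_k = -3, -7, -23/2, -73/3, -191/4, -481/5, …
ICs: h(0) = -3, h′(0) = -7, h′′(0) = -23.

f: a_k = 0, -1, 1/2, -1/3, 1/4, -1/5, …
g: a_k = -3, -6, -12, -24, -48, -96, …
h₀=f+g: left-lcm gives L₀, ord ≤ 3.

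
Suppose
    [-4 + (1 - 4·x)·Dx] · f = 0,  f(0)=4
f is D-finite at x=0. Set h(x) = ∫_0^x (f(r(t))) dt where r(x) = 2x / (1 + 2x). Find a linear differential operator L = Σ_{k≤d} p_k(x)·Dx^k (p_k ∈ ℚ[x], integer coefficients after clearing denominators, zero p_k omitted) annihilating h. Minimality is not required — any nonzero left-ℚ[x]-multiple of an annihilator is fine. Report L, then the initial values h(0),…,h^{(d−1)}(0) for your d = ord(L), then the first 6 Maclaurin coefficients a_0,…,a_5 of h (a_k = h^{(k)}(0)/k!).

f: a_k = 4, 16, 64, 256, 1024, 4096, …
Substitute x→r, Dx→(1/r')Dx; clear ⇒ L₀.
h=∫h₀ ⇒ L = L₀·Dx.
L = 8·Dx + (-1 + 4·x + 12·x^2)·Dx^2  (order 2).
h: a_k = 0, 4, 16, 64, 288, 6912/5, …
ICs: h(0) = 0, h′(0) = 4.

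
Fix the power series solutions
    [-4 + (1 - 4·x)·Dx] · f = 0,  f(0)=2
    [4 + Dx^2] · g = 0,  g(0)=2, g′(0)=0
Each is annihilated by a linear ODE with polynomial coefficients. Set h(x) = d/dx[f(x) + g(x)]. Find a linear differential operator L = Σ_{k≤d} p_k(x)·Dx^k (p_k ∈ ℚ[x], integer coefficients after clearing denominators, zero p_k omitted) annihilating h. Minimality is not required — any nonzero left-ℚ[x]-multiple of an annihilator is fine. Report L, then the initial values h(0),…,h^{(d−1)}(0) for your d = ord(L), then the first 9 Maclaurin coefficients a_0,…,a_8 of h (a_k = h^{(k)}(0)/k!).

L = (1568 - 256·x + 512·x^2) + (-100 + 432·x - 192·x^2 + 256·x^3)·Dx + (392 - 64·x + 128·x^2)·Dx^2 + (-25 + 108·x - 48·x^2 + 64·x^3)·Dx^3  (order 3).
h: a_k = 8, 56, 384, 6160/3, 10240, 737264/15, 229376, 330301472/315, 4718592, …
ICs: h(0) = 8, h′(0) = 56, h′′(0) = 768.

f: a_k = 2, 8, 32, 128, 512, 2048, 8192, 32768, 131072, …
g: a_k = 2, 0, -4, 0, 4/3, 0, -8/45, 0, 4/315, …
h₀=f+g: left-lcm gives L₀, ord ≤ 3.
h₀' ⇒ L via d/dx closure of L₀.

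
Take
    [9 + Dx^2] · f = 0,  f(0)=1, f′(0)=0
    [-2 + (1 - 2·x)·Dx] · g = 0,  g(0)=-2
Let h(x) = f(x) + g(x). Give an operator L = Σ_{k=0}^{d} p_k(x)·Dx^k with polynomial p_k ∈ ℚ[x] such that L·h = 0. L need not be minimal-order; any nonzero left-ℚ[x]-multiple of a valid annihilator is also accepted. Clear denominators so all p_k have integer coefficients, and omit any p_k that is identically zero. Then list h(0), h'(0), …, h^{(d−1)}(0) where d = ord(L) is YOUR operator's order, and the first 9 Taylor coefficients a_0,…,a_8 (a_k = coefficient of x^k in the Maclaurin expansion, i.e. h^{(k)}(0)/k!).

L = (-594 + 648·x - 648·x^2) + (153 - 630·x + 972·x^2 - 648·x^3)·Dx + (-66 + 72·x - 72·x^2)·Dx^2 + (17 - 70·x + 108·x^2 - 72·x^3)·Dx^3  (order 3).
h: a_k = -1, -4, -25/2, -16, -229/8, -64, -10321/80, -256, -2293031/4480, …
ICs: h(0) = -1, h′(0) = -4, h′′(0) = -25.

f: a_k = 1, 0, -9/2, 0, 27/8, 0, -81/80, 0, 729/4480, …
g: a_k = -2, -4, -8, -16, -32, -64, -128, -256, -512, …
Weyl lclm of L_f,L_g ⇒ L₀ (ord ≤ 3).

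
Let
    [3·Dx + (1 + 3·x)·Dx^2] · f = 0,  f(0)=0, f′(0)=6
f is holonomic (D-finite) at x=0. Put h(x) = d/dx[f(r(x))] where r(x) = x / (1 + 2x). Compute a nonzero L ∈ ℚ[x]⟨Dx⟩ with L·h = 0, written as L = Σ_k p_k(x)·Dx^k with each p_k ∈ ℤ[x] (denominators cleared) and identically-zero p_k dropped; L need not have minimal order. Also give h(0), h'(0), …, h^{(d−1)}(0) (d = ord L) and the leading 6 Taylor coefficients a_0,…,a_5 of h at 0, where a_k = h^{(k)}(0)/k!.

L = (7 + 20·x) + (1 + 7·x + 10·x^2)·Dx  (order 1).
h: a_k = 6, -42, 234, -1218, 6186, -31122, …
ICs: h(0) = 6.

f: a_k = 0, 6, -9, 18, -81/2, 486/5, …
Substitute x→r, Dx→(1/r')Dx; clear ⇒ L₀.
h=h₀': d/dx-closure on L₀ ⇒ L.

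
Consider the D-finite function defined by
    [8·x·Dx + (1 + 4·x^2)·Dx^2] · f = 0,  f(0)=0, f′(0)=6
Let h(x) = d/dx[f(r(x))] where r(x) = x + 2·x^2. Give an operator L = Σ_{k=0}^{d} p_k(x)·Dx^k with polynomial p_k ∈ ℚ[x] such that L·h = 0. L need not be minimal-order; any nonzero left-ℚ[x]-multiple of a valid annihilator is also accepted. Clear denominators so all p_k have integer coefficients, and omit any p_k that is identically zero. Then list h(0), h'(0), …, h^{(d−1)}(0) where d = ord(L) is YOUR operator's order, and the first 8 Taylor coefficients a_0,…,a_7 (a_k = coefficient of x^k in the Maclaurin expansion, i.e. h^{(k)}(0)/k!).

f: a_k = 0, 6, 0, -8, 0, 96/5, 0, -384/7, …
L₀ from L_f via x↦r, Dx↦r'^{-1}Dx.
Derive L from L₀ (diff closure).
L = (-4 + 8·x + 64·x^2 + 192·x^3 + 192·x^4) + (1 + 4·x + 4·x^2 + 32·x^3 + 80·x^4 + 64·x^5)·Dx  (order 1).
h: a_k = 6, 24, -24, -192, -384, 768, 4992, 6144, …
ICs: h(0) = 6.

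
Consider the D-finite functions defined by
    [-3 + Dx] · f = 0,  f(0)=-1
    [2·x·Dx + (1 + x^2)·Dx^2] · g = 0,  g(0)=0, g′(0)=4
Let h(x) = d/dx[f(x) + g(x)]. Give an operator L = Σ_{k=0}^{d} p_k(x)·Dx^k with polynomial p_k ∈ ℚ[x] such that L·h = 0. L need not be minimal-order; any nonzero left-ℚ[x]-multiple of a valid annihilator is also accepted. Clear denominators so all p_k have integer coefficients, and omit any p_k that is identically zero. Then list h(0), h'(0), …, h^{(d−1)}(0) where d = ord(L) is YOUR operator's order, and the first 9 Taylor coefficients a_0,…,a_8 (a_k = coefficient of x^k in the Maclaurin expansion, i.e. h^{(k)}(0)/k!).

L = (6 - 18·x - 18·x^2 - 18·x^3) + (-11 - 12·x^2 - 9·x^4)·Dx + (3 + 2·x + 6·x^2 + 2·x^3 + 3·x^4)·Dx^2  (order 2).
h: a_k = 1, -9, -35/2, -27/2, -49/8, -243/40, -563/80, -729/560, 15733/4480, …
ICs: h(0) = 1, h′(0) = -9.

f: a_k = -1, -3, -9/2, -9/2, -27/8, -81/40, -81/80, -243/560, -729/4480, …
g: a_k = 0, 4, 0, -4/3, 0, 4/5, 0, -4/7, 0, …
f+g: L₀ = lclm(L_f,L_g), ord ≤ 1+2.
h=h₀': d/dx-closure on L₀ ⇒ L.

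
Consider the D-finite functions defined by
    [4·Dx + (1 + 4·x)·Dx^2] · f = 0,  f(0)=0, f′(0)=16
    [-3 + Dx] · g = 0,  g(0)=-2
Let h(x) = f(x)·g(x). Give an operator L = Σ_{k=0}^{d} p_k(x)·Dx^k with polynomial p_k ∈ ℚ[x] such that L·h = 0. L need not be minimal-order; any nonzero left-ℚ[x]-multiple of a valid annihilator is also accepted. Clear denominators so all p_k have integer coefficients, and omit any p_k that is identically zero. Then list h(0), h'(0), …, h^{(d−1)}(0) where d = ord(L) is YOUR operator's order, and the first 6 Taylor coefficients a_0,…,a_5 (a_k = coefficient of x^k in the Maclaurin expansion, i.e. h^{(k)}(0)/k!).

L = (-3 + 36·x) + (-2 - 24·x)·Dx + (1 + 4·x)·Dx^2  (order 2).
h: a_k = 0, -32, -32, -368/3, 144, -3452/5, …
ICs: h(0) = 0, h′(0) = -32.

f: a_k = 0, 16, -32, 256/3, -256, 4096/5, …
g: a_k = -2, -6, -9, -9, -27/4, -81/20, …
h₀=f·g: eliminate ⇒ L₀, order ≤ 2·1.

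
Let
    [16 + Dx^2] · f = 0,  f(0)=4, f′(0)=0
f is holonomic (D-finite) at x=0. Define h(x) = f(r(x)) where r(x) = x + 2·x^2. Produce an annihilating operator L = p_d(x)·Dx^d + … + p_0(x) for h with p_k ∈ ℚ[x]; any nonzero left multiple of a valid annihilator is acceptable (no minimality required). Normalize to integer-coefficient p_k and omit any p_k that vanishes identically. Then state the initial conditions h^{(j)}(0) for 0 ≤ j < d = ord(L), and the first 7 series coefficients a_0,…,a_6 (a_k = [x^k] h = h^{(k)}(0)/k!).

L = (16 + 192·x + 768·x^2 + 1024·x^3) - 4·Dx + (1 + 4·x)·Dx^2  (order 2).
h: a_k = 4, 0, -32, -128, -256/3, 1024/3, 45056/45, …
ICs: h(0) = 4, h′(0) = 0.

f: a_k = 4, 0, -32, 0, 128/3, 0, -1024/45, …
Substitute x→r, Dx→(1/r')Dx; clear ⇒ L₀.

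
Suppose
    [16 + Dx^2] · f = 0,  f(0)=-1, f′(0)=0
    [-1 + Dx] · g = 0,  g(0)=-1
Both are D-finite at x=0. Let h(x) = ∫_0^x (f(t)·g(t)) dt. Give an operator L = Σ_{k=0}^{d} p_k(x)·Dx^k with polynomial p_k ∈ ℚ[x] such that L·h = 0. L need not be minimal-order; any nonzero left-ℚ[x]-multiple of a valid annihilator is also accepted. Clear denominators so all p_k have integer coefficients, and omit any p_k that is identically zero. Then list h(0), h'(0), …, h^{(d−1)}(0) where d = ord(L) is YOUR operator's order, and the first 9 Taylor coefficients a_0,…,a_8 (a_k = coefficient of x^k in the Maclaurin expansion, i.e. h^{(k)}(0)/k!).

f: a_k = -1, 0, 8, 0, -32/3, 0, 256/45, 0, -512/315, …
g: a_k = -1, -1, -1/2, -1/6, -1/24, -1/120, -1/720, -1/5040, -1/40320, …
f·g: L₀ = L_f ⊗_s L_g, ord ≤ 2·1.
Integrate: L := L₀·Dx.
L = 17·Dx - 2·Dx^2 + Dx^3  (order 3).
h: a_k = 0, 1, 1/2, -5/2, -47/24, 161/120, 1121/720, -11/112, -20047/40320, …
ICs: h(0) = 0, h′(0) = 1, h′′(0) = 1.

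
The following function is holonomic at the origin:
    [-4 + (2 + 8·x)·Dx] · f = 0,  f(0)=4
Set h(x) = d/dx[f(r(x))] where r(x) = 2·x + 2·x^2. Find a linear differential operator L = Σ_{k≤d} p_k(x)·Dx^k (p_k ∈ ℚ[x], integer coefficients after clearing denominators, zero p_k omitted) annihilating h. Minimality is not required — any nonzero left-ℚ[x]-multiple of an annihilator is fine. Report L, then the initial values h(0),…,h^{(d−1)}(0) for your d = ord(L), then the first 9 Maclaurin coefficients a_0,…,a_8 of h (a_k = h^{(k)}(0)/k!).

f: a_k = 4, 8, -8, 16, -40, 112, -336, 1056, -3432, …
f∘r: x↦r, Dx↦Dx/r' in L_f ⇒ L₀.
Differentiate: ansatz ord ≤ ord L₀ ⇒ L.
L = -2 + (-1 - 10·x - 24·x^2 - 16·x^3)·Dx  (order 1).
h: a_k = 16, -32, 192, -1152, 7040, -43776, 275968, -1758208, 11294208, …
ICs: h(0) = 16.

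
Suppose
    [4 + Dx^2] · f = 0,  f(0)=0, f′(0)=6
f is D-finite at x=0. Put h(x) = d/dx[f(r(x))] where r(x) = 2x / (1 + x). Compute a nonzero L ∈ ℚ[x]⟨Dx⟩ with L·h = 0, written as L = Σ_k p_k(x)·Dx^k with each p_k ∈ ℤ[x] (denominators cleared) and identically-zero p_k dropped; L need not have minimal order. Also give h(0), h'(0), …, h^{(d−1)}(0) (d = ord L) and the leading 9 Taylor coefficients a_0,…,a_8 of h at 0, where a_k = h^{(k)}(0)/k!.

L = (22 + 12·x + 6·x^2) + (6 + 18·x + 18·x^2 + 6·x^3)·Dx + (1 + 4·x + 6·x^2 + 4·x^3 + x^4)·Dx^2  (order 2).
h: a_k = 12, -24, -60, 336, -772, 1080, -9844/15, -20128/15, 120412/21, …
ICs: h(0) = 12, h′(0) = -24.

f: a_k = 0, 6, 0, -4, 0, 4/5, 0, -8/105, 0, …
Change of var in L_f (x↦r) gives L₀.
Derive L from L₀ (diff closure).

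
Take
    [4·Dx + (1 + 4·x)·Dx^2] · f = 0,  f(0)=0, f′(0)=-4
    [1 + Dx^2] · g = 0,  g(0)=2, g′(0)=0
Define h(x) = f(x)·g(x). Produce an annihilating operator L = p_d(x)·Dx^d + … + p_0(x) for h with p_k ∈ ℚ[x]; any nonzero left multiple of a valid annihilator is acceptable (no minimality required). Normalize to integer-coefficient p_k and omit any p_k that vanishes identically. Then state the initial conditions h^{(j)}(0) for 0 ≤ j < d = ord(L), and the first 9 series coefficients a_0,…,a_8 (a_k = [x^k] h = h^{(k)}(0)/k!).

f: a_k = 0, -4, 8, -64/3, 64, -1024/5, 2048/3, -16384/7, 8192, …
g: a_k = 2, 0, -1, 0, 1/12, 0, -1/360, 0, 1/20160, …
Sym-product of L_f,L_g gives L₀ (≤ ord 4).
L = (-147 - 144·x - 224·x^2 + 256·x^3 + 256·x^4) + (-56 - 160·x + 384·x^2 + 512·x^3)·Dx + (-150 - 160·x - 192·x^2 + 512·x^3 + 512·x^4)·Dx^2 + (-56 - 160·x + 384·x^2 + 512·x^3)·Dx^3 + (-3 - 16·x + 32·x^2 + 256·x^3 + 256·x^4)·Dx^4  (order 4).
h: a_k = 0, -8, 16, -116/3, 120, -1943/5, 1302, -940403/210, 706799/45, …
ICs: h(0) = 0, h′(0) = -8, h′′(0) = 32, h′′′(0) = -232.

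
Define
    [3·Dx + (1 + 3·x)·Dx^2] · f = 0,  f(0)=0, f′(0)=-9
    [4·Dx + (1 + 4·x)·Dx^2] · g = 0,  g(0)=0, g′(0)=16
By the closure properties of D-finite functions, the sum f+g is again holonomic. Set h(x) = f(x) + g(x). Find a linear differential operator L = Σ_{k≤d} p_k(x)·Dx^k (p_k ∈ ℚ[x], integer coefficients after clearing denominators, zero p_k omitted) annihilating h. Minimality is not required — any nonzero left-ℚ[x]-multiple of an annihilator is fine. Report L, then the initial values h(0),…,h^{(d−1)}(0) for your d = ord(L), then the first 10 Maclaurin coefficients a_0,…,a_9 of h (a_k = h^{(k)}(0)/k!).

L = 24·Dx + (14 + 48·x)·Dx^2 + (1 + 7·x + 12·x^2)·Dx^3  (order 3).
h: a_k = 0, 7, -37/2, 175/3, -781/4, 3367/5, -14197/6, 8425, -242461/8, 989527/9, …
ICs: h(0) = 0, h′(0) = 7, h′′(0) = -37.

f: a_k = 0, -9, 27/2, -27, 243/4, -729/5, 729/2, -6561/7, 19683/8, -6561, …
g: a_k = 0, 16, -32, 256/3, -256, 4096/5, -8192/3, 65536/7, -32768, 1048576/9, …
Sum ⇒ L₀ = lclm(L_f,L_g) in ℚ(x)⟨Dx⟩.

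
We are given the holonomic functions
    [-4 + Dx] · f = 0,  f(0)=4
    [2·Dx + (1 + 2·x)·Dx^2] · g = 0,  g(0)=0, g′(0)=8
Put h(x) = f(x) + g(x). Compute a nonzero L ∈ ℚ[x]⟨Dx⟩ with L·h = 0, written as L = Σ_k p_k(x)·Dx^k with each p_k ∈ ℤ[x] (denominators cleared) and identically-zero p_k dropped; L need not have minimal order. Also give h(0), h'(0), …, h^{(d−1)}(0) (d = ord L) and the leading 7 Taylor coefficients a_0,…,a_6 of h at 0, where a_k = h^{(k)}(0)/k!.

L = (-32 - 32·x)·Dx + (-4 - 32·x - 32·x^2)·Dx^2 + (3 + 10·x + 8·x^2)·Dx^3  (order 3).
h: a_k = 4, 24, 24, 160/3, 80/3, 896/15, -896/45, …
ICs: h(0) = 4, h′(0) = 24, h′′(0) = 48.

f: a_k = 4, 16, 32, 128/3, 128/3, 512/15, 1024/45, …
g: a_k = 0, 8, -8, 32/3, -16, 128/5, -128/3, …
Sum ⇒ L₀ = lclm(L_f,L_g) in ℚ(x)⟨Dx⟩.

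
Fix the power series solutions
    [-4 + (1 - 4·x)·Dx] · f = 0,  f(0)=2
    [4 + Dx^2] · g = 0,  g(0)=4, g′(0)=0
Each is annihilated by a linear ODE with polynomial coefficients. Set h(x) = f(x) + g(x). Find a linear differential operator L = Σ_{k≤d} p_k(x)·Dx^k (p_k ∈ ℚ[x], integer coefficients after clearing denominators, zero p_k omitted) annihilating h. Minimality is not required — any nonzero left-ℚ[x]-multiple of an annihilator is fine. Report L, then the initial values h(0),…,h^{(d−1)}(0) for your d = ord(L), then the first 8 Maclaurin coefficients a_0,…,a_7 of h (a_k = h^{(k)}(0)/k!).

f: a_k = 2, 8, 32, 128, 512, 2048, 8192, 32768, …
g: a_k = 4, 0, -8, 0, 8/3, 0, -16/45, 0, …
h₀=f+g: left-lcm gives L₀, ord ≤ 3.
L = (400 - 128·x + 256·x^2) + (-36 + 176·x - 192·x^2 + 256·x^3)·Dx + (100 - 32·x + 64·x^2)·Dx^2 + (-9 + 44·x - 48·x^2 + 64·x^3)·Dx^3  (order 3).
h: a_k = 6, 8, 24, 128, 1544/3, 2048, 368624/45, 32768, …
ICs: h(0) = 6, h′(0) = 8, h′′(0) = 48.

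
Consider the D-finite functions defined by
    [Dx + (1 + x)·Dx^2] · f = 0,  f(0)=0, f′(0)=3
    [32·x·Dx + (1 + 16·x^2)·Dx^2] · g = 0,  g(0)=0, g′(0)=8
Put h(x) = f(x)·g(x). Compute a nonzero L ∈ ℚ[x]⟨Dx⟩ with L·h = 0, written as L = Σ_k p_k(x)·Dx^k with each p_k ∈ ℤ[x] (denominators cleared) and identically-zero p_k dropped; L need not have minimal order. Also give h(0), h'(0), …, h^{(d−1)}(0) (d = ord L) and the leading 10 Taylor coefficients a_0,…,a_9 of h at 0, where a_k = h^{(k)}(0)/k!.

L = (4224 + 8384·x + 204800·x^2 + 531456·x^3 + 491520·x^4 + 212992·x^5 + 262144·x^7)·Dx + (4098 + 28864·x + 258368·x^2 + 1045504·x^3 + 1798144·x^4 + 1523712·x^5 + 573440·x^6 + 786432·x^7 + 917504·x^8)·Dx^2 + (132 + 8644·x + 37632·x^2 + 196032·x^3 + 614400·x^4 + 955392·x^5 + 786432·x^6 + 540672·x^7 + 786432·x^8 + 524288·x^9)·Dx^3 + (65 + 258·x + 2497·x^2 + 8576·x^3 + 30336·x^4 + 76800·x^5 + 118272·x^6 + 98304·x^7 + 98304·x^8 + 131072·x^9 + 65536·x^10)·Dx^4  (order 4).
h: a_k = 0, 0, 24, -12, -120, 58, 17864/15, -2932/5, -13656, 706949/105, …
ICs: h(0) = 0, h′(0) = 0, h′′(0) = 48, h′′′(0) = -72.

f: a_k = 0, 3, -3/2, 1, -3/4, 3/5, -1/2, 3/7, -3/8, 1/3, …
g: a_k = 0, 8, 0, -128/3, 0, 2048/5, 0, -32768/7, 0, 524288/9, …
L₀ := L_f ⊗_s L_g (sym. prod.), ord ≤ 4.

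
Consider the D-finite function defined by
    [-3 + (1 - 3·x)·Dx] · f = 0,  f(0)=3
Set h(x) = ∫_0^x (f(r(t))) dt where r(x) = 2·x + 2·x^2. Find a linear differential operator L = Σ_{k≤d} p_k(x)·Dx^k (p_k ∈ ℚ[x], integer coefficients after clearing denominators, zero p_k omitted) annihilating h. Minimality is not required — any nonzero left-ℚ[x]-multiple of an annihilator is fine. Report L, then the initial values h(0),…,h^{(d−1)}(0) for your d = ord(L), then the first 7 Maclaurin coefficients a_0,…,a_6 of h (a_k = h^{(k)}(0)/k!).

f: a_k = 3, 9, 27, 81, 243, 729, 2187, …
f∘r: x↦r, Dx↦Dx/r' in L_f ⇒ L₀.
∫: right-multiply L₀ by Dx.
L = (6 + 12·x)·Dx + (-1 + 6·x + 6·x^2)·Dx^2  (order 2).
h: a_k = 0, 3, 9, 42, 216, 1188, 6804, …
ICs: h(0) = 0, h′(0) = 3.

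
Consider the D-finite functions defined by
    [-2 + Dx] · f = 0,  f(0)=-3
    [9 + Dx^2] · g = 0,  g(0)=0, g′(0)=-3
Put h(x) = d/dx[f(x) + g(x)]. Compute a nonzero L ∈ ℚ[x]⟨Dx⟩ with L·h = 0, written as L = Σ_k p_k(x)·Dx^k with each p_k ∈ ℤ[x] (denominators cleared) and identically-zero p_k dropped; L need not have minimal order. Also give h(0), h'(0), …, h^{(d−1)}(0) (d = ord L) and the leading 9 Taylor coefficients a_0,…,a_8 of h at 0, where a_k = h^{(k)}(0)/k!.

L = 18 - 9·Dx + 2·Dx^2 - Dx^3  (order 3).
h: a_k = -9, -12, 3/2, -8, -113/8, -8/5, 601/240, -16/105, -7073/13440, …
ICs: h(0) = -9, h′(0) = -12, h′′(0) = 3.

f: a_k = -3, -6, -6, -4, -2, -4/5, -4/15, -8/105, -2/105, …
g: a_k = 0, -3, 0, 9/2, 0, -81/40, 0, 243/560, 0, …
Weyl lclm of L_f,L_g ⇒ L₀ (ord ≤ 3).
h₀' ⇒ L via d/dx closure of L₀.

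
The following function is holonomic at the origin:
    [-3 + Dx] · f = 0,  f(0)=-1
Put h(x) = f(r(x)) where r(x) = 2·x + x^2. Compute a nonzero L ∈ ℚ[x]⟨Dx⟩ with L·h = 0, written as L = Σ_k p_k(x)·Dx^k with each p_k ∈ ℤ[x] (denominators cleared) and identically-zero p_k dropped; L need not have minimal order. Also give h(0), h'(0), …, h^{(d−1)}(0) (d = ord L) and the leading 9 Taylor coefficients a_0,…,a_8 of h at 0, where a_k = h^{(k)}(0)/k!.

f: a_k = -1, -3, -9/2, -9/2, -27/8, -81/40, -81/80, -243/560, -729/4480, …
Substitute x→r, Dx→(1/r')Dx; clear ⇒ L₀.
L = (-6 - 6·x) + Dx  (order 1).
h: a_k = -1, -6, -21, -54, -225/2, -999/5, -3123/10, -15363/35, -157761/280, …
ICs: h(0) = -1.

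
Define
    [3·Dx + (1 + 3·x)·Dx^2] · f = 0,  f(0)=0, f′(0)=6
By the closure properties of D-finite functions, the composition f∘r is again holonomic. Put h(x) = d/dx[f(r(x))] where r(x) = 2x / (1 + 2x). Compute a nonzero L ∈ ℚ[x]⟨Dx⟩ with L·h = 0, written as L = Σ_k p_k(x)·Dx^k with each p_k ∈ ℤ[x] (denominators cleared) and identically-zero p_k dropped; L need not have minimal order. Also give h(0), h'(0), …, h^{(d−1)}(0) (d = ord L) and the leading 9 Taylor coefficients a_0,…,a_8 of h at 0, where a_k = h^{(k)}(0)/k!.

f: a_k = 0, 6, -9, 18, -81/2, 486/5, -243, 4374/7, -6561/4, …
Change of var in L_f (x↦r) gives L₀.
h=h₀': d/dx-closure on L₀ ⇒ L.
L = (10 + 32·x) + (1 + 10·x + 16·x^2)·Dx  (order 1).
h: a_k = 12, -120, 1008, -8160, 65472, -524160, 4194048, -33553920, 268434432, …
ICs: h(0) = 12.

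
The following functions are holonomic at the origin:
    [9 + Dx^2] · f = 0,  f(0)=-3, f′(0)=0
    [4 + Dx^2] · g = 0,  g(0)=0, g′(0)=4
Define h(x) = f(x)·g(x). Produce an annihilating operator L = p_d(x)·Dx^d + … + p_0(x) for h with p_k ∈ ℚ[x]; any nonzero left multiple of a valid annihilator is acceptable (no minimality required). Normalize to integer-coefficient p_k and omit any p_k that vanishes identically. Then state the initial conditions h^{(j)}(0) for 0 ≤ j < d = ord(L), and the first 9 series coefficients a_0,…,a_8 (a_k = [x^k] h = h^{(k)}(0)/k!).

f: a_k = -3, 0, 27/2, 0, -81/8, 0, 243/80, 0, -2187/4480, …
g: a_k = 0, 4, 0, -8/3, 0, 8/15, 0, -16/315, 0, …
h₀=f·g: eliminate ⇒ L₀, order ≤ 2·2.
L = 25 + 26·Dx^2 + Dx^4  (order 4).
h: a_k = 0, -12, 0, 62, 0, -781/10, 0, 19531/420, 0, …
ICs: h(0) = 0, h′(0) = -12, h′′(0) = 0, h′′′(0) = 372.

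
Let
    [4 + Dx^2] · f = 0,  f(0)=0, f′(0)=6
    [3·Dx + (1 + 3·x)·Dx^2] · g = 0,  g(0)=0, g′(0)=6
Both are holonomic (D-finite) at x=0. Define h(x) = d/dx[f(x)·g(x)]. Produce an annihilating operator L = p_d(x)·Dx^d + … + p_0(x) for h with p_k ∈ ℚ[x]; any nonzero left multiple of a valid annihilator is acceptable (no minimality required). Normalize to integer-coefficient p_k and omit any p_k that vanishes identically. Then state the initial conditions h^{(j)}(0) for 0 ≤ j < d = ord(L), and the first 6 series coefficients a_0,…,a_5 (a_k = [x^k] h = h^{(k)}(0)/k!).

L = (-21880 - 49536·x - 195264·x^2 - 252288·x^3 + 225504·x^4 + 746496·x^5 + 373248·x^6) + (-9384 - 44856·x - 47520·x^2 + 90720·x^3 + 311040·x^4 + 186624·x^5)·Dx + (-6026 - 16344·x - 53892·x^2 - 32832·x^3 + 182736·x^4 + 373248·x^5 + 186624·x^6)·Dx^2 + (-2346 - 11214·x - 11880·x^2 + 22680·x^3 + 77760·x^4 + 46656·x^5)·Dx^3 + (-139 - 990·x - 1269·x^2 + 7560·x^3 + 31590·x^4 + 46656·x^5 + 23328·x^6)·Dx^4  (order 4).
h: a_k = 0, 72, -162, 336, -1035, 3096, …
ICs: h(0) = 0, h′(0) = 72, h′′(0) = -324, h′′′(0) = 2016.

f: a_k = 0, 6, 0, -4, 0, 4/5, …
g: a_k = 0, 6, -9, 18, -81/2, 486/5, …
f·g: L₀ = L_f ⊗_s L_g, ord ≤ 2·2.
Differentiate: ansatz ord ≤ ord L₀ ⇒ L.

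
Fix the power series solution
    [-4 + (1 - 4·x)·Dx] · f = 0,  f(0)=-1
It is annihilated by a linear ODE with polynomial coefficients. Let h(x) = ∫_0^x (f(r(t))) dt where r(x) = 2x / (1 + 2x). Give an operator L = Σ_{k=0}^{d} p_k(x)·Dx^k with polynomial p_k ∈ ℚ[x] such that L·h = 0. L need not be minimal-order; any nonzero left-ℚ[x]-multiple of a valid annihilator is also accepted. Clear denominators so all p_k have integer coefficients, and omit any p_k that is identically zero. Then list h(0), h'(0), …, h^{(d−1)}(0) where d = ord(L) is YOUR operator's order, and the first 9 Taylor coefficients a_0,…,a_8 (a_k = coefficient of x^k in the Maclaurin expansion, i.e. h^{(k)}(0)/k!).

f: a_k = -1, -4, -16, -64, -256, -1024, -4096, -16384, -65536, …
f∘r: x↦r, Dx↦Dx/r' in L_f ⇒ L₀.
Integrate: L := L₀·Dx.
L = 8·Dx + (-1 + 4·x + 12·x^2)·Dx^2  (order 2).
h: a_k = 0, -1, -4, -16, -72, -1728/5, -1728, -62208/7, -46656, …
ICs: h(0) = 0, h′(0) = -1.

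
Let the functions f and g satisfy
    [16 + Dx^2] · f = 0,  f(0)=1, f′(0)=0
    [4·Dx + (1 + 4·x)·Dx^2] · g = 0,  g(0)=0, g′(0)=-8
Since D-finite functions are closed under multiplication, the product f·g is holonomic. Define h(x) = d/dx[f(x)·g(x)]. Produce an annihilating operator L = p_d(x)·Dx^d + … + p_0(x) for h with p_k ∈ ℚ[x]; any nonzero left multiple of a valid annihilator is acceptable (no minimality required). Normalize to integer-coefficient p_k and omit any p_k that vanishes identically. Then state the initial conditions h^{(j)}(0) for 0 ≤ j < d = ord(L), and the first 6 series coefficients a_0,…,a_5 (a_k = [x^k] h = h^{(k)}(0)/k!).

L = (-6400 - 45056·x - 172032·x^2 + 196608·x^3 + 2818048·x^4 + 6291456·x^5 + 4194304·x^6) + (-1536 - 8192·x + 20480·x^2 + 245760·x^3 + 655360·x^4 + 524288·x^5)·Dx + (-448 - 2816·x - 3584·x^2 + 73728·x^3 + 401408·x^4 + 786432·x^5 + 524288·x^6)·Dx^2 + (-96 - 512·x + 1280·x^2 + 15360·x^3 + 40960·x^4 + 32768·x^5)·Dx^3 + (-3 + 448·x^2 + 3840·x^3 + 14080·x^4 + 24576·x^5 + 16384·x^6)·Dx^4  (order 4).
h: a_k = -8, 32, 64, 0, -768, 3072, …
ICs: h(0) = -8, h′(0) = 32, h′′(0) = 128, h′′′(0) = 0.

f: a_k = 1, 0, -8, 0, 32/3, 0, …
g: a_k = 0, -8, 16, -128/3, 128, -2048/5, …
Product ⇒ symmetric product L₀, ord ≤ 4.
Differentiate: ansatz ord ≤ ord L₀ ⇒ L.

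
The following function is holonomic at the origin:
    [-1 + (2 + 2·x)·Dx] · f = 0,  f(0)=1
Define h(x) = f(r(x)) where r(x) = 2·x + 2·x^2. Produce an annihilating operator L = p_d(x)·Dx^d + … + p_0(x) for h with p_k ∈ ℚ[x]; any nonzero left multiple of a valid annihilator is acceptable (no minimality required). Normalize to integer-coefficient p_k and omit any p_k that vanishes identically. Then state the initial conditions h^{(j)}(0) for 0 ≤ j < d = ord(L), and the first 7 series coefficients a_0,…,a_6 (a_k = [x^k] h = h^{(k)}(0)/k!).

L = (-1 - 2·x) + (1 + 2·x + 2·x^2)·Dx  (order 1).
h: a_k = 1, 1, 1/2, -1/2, 3/8, -1/8, -3/16, …
ICs: h(0) = 1.

f: a_k = 1, 1/2, -1/8, 1/16, -5/128, 7/256, -21/1024, …
f∘r: x↦r, Dx↦Dx/r' in L_f ⇒ L₀.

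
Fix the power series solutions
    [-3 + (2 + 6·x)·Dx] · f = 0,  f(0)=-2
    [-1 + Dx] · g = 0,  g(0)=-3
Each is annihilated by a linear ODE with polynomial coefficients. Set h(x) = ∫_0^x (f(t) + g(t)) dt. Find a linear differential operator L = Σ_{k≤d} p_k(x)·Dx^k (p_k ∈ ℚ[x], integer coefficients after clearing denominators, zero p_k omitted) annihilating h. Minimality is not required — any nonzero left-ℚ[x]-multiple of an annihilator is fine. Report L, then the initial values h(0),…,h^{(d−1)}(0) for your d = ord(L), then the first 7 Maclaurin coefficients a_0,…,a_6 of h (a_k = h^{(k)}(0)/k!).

f: a_k = -2, -3, 9/4, -27/8, 405/64, -1701/128, 15309/512, …
g: a_k = -3, -3, -3/2, -1/2, -1/8, -1/40, -1/240, …
h₀=f+g: left-lcm gives L₀, ord ≤ 2.
h=∫₀ˣh₀: take L = L₀·Dx.
L = (15 + 18·x)·Dx + (-13 - 24·x - 36·x^2)·Dx^2 + (-2 + 6·x + 36·x^2)·Dx^3  (order 3).
h: a_k = 0, -5, -3, 1/4, -31/32, 397/320, -8521/3840, …
ICs: h(0) = 0, h′(0) = -5, h′′(0) = -6.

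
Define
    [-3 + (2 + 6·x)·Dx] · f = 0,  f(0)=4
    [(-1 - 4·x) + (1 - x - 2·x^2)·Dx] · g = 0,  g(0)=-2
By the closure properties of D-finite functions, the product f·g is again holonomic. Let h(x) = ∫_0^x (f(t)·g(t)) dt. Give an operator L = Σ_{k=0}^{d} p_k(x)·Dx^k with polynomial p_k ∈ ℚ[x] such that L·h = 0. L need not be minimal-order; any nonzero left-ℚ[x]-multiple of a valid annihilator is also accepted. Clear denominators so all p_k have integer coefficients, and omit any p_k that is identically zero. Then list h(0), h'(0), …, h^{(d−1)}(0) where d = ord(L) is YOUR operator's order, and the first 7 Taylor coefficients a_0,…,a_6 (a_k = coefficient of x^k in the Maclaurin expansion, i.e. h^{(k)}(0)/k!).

f: a_k = 4, 6, -9/2, 27/4, -405/32, 1701/64, -15309/256, …
g: a_k = -2, -2, -6, -10, -22, -42, -86, …
h₀=f·g: eliminate ⇒ L₀, order ≤ 1·1.
Integrate: L := L₀·Dx.
L = (5 + 11·x + 18·x^2)·Dx + (-2 - 4·x + 10·x^2 + 12·x^3)·Dx^2  (order 2).
h: a_k = 0, -8, -10, -9, -161/8, -1747/80, -3449/64, …
ICs: h(0) = 0, h′(0) = -8.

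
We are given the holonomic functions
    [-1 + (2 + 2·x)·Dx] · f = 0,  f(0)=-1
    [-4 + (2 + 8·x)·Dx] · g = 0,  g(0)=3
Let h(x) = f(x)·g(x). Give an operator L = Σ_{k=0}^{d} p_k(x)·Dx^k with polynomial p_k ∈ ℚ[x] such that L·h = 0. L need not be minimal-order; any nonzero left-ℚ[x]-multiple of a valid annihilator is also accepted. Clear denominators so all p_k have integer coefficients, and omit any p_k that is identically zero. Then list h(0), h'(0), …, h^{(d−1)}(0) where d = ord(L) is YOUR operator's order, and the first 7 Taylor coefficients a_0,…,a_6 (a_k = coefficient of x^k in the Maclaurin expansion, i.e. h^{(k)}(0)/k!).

f: a_k = -1, -1/2, 1/8, -1/16, 5/128, -7/256, 21/1024, …
g: a_k = 3, 6, -6, 12, -30, 84, -252, …
f·g: L₀ = L_f ⊗_s L_g, ord ≤ 1·1.
L = (-5 - 8·x) + (2 + 10·x + 8·x^2)·Dx  (order 1).
h: a_k = -3, -15/2, 27/8, -135/16, 2943/128, -17145/256, 210087/1024, …
ICs: h(0) = -3.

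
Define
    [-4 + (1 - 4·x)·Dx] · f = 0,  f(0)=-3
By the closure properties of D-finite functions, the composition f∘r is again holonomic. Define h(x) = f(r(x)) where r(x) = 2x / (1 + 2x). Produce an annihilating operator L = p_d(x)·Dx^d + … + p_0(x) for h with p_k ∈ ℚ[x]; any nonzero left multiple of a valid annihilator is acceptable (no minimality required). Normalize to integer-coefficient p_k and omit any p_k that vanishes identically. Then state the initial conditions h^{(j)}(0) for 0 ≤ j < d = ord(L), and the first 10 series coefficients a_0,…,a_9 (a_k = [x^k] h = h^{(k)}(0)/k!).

L = 8 + (-1 + 4·x + 12·x^2)·Dx  (order 1).
h: a_k = -3, -24, -144, -864, -5184, -31104, -186624, -1119744, -6718464, -40310784, …
ICs: h(0) = -3.

f: a_k = -3, -12, -48, -192, -768, -3072, -12288, -49152, -196608, -786432, …
f∘r: x↦r, Dx↦Dx/r' in L_f ⇒ L₀.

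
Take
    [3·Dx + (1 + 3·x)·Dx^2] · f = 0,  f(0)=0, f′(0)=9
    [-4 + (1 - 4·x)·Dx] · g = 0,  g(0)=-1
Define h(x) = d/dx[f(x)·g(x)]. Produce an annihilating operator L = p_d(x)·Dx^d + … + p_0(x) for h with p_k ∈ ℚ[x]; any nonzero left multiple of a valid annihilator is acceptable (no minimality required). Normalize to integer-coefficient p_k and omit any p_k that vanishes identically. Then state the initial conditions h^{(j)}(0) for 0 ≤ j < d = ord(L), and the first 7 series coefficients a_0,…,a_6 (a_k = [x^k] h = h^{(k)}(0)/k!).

L = 48 + (6 + 60·x)·Dx + (-1 + x + 12·x^2)·Dx^2  (order 2).
h: a_k = -9, -45, -351, -1629, -8874, -202041/5, -975663/5, …
ICs: h(0) = -9, h′(0) = -45.

f: a_k = 0, 9, -27/2, 27, -243/4, 729/5, -729/2, …
g: a_k = -1, -4, -16, -64, -256, -1024, -4096, …
L₀ := L_f ⊗_s L_g (sym. prod.), ord ≤ 2.
h=h₀': d/dx-closure on L₀ ⇒ L.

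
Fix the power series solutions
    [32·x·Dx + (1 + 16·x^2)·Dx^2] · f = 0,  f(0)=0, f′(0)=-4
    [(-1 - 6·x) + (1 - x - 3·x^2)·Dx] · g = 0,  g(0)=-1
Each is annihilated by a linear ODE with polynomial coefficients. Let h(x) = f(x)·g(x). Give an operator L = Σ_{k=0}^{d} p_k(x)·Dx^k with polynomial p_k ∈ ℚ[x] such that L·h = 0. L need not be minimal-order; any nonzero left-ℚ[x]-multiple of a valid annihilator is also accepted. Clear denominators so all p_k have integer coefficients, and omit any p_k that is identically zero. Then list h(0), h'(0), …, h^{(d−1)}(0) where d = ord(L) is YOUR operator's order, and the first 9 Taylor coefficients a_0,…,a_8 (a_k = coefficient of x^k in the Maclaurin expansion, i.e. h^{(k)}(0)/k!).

L = (6 + 32·x + 288·x^2) + (2 - 20·x + 64·x^2 + 288·x^3)·Dx + (-1 + x - 13·x^2 + 16·x^3 + 48·x^4)·Dx^2  (order 2).
h: a_k = 0, 4, 4, -16/3, 20/3, 2932/15, 3232/15, -161564/105, -93692/105, …
ICs: h(0) = 0, h′(0) = 4.

f: a_k = 0, -4, 0, 64/3, 0, -1024/5, 0, 16384/7, 0, …
g: a_k = -1, -1, -4, -7, -19, -40, -97, -217, -508, …
Sym-product of L_f,L_g gives L₀ (≤ ord 2).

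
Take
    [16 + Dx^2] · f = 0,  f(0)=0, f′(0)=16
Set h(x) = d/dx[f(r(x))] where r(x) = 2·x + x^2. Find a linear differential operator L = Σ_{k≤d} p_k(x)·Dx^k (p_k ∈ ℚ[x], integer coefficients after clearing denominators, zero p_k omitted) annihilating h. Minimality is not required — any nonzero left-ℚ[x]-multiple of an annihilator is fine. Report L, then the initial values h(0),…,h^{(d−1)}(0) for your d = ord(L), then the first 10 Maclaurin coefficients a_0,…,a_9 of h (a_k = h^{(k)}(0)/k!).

f: a_k = 0, 16, 0, -128/3, 0, 512/15, 0, -4096/315, 0, 8192/2835, …
h₀=f(r): pull back L_f along r ⇒ L₀.
h=h₀': d/dx-closure on L₀ ⇒ L.
L = (67 + 256·x + 384·x^2 + 256·x^3 + 64·x^4) + (-3 - 3·x)·Dx + (1 + 2·x + x^2)·Dx^2  (order 2).
h: a_k = 32, 32, -1024, -2048, 12544/3, 16128, 335872/45, -1605632/45, -19610624/315, -123904/21, …
ICs: h(0) = 32, h′(0) = 32.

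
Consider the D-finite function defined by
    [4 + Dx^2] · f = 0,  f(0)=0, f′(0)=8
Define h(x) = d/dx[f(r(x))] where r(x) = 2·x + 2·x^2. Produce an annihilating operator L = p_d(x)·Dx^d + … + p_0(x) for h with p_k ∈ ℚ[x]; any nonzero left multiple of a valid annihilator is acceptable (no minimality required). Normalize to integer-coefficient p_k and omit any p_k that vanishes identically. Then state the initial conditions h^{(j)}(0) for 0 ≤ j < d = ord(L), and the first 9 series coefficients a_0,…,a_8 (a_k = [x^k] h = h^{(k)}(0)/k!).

L = (28 + 128·x + 384·x^2 + 512·x^3 + 256·x^4) + (-6 - 12·x)·Dx + (1 + 4·x + 4·x^2)·Dx^2  (order 2).
h: a_k = 16, 32, -128, -512, -1408/3, 768, 103424/45, 90112/45, -282112/315, …
ICs: h(0) = 16, h′(0) = 32.

f: a_k = 0, 8, 0, -16/3, 0, 16/15, 0, -32/315, 0, …
L₀ from L_f via x↦r, Dx↦r'^{-1}Dx.
Derive L from L₀ (diff closure).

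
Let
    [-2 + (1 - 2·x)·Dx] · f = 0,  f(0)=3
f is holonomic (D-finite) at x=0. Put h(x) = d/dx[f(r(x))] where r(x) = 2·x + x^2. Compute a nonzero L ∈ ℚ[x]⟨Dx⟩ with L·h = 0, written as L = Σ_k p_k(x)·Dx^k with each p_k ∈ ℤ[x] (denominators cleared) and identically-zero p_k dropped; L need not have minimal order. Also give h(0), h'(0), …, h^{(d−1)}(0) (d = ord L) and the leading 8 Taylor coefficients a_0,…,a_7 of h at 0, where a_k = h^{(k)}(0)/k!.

f: a_k = 3, 6, 12, 24, 48, 96, 192, 384, …
h₀=f(r): pull back L_f along r ⇒ L₀.
h=h₀': d/dx-closure on L₀ ⇒ L.
L = (9 + 12·x + 6·x^2) + (-1 + 3·x + 6·x^2 + 2·x^3)·Dx  (order 1).
h: a_k = 12, 108, 720, 4272, 23760, 126864, 658560, 3348864, …
ICs: h(0) = 12.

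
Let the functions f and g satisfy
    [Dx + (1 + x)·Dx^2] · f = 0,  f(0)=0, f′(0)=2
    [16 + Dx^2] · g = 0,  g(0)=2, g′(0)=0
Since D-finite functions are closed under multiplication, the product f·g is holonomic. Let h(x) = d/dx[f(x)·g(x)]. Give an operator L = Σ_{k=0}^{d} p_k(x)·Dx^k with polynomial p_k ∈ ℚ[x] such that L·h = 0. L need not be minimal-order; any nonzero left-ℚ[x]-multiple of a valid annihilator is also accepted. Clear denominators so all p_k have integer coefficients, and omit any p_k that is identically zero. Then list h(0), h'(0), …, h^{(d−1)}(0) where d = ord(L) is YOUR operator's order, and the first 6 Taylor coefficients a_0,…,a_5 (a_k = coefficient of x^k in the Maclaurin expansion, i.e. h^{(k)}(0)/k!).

f: a_k = 0, 2, -1, 2/3, -1/2, 2/5, …
g: a_k = 2, 0, -16, 0, 64/3, 0, …
h₀=f·g: eliminate ⇒ L₀, order ≤ 2·2.
Differentiate: ansatz ord ≤ ord L₀ ⇒ L.
L = (96160 + 647168·x + 1757184·x^2 + 2482176·x^3 + 1931264·x^4 + 786432·x^5 + 131072·x^6) + (13728 + 74144·x + 156160·x^2 + 161280·x^3 + 81920·x^4 + 16384·x^5)·Dx + (13546 + 87008·x + 228848·x^2 + 316416·x^3 + 242944·x^4 + 98304·x^5 + 16384·x^6)·Dx^2 + (858 + 4634·x + 9760·x^2 + 10080·x^3 + 5120·x^4 + 1024·x^5)·Dx^3 + (471 + 2910·x + 7439·x^2 + 10080·x^3 + 7640·x^4 + 3072·x^5 + 512·x^6)·Dx^4  (order 4).
h: a_k = 4, -4, -92, 60, 164, -84, …
ICs: h(0) = 4, h′(0) = -4, h′′(0) = -184, h′′′(0) = 360.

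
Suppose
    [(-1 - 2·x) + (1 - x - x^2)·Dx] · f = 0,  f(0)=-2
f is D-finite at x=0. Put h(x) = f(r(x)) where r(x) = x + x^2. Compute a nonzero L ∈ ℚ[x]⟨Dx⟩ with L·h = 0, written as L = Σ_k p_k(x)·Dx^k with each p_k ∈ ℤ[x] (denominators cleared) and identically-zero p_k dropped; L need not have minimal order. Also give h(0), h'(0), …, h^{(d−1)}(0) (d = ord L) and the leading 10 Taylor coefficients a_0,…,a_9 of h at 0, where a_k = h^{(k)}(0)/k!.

f: a_k = -2, -2, -4, -6, -10, -16, -26, -42, -68, -110, …
L₀ from L_f via x↦r, Dx↦r'^{-1}Dx.
L = (1 + 4·x + 6·x^2 + 4·x^3) + (-1 + x + 2·x^2 + 2·x^3 + x^4)·Dx  (order 1).
h: a_k = -2, -2, -6, -14, -32, -74, -172, -398, -922, -2136, …
ICs: h(0) = -2.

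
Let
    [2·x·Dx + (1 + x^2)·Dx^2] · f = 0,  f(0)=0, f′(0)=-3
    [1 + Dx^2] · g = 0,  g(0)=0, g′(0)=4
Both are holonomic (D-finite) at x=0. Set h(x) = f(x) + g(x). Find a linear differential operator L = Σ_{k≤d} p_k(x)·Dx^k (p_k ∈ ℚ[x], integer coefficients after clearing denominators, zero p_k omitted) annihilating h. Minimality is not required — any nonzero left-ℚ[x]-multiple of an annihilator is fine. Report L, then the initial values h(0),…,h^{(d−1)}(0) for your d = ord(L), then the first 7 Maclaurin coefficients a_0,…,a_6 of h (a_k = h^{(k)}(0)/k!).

L = (-22·x + 28·x^3 + 2·x^5)·Dx + (-1 + 7·x^2 + 9·x^4 + x^6)·Dx^2 + (-22·x + 28·x^3 + 2·x^5)·Dx^3 + (-1 + 7·x^2 + 9·x^4 + x^6)·Dx^4  (order 4).
h: a_k = 0, 1, 0, 1/3, 0, -17/30, 0, …
ICs: h(0) = 0, h′(0) = 1, h′′(0) = 0, h′′′(0) = 2.

f: a_k = 0, -3, 0, 1, 0, -3/5, 0, …
g: a_k = 0, 4, 0, -2/3, 0, 1/30, 0, …
h₀=f+g: left-lcm gives L₀, ord ≤ 4.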